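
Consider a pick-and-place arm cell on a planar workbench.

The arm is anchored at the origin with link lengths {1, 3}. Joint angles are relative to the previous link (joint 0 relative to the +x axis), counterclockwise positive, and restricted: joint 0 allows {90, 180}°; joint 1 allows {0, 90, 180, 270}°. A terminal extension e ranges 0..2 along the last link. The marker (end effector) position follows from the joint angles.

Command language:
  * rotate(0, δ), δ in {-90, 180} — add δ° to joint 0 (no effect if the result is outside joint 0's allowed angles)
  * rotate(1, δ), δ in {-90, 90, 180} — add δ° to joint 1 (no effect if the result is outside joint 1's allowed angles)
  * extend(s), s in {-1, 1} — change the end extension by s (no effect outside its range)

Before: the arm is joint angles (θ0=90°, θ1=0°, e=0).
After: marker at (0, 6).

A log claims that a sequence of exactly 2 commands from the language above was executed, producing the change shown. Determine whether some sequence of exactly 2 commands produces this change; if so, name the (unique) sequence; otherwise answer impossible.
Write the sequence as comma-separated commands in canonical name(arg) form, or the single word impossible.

start: joint angles (θ0=90°, θ1=0°, e=0)
1. extend(1) → joint angles (θ0=90°, θ1=0°, e=1)
2. extend(1) → joint angles (θ0=90°, θ1=0°, e=2)
no other 2-command option fits: unique.

extend(1), extend(1)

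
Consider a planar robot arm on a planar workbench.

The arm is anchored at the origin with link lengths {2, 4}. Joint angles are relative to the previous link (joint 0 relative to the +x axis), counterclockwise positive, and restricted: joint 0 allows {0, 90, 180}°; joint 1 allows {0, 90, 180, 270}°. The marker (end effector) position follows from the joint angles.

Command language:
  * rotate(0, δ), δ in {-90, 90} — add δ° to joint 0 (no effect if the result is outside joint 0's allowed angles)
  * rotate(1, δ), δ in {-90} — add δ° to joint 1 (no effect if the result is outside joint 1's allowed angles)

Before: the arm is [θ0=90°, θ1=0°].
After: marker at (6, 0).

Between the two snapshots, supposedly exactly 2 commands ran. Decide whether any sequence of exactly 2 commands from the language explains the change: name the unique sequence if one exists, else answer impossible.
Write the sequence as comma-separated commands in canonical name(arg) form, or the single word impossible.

initial: [θ0=90°, θ1=0°]
step 1 (rotate(0, -90)): [θ0=0°, θ1=0°]
step 2 (rotate(0, -90)): [θ0=0°, θ1=0°]
all 9 alternatives checked — unique.

rotate(0, -90), rotate(0, -90)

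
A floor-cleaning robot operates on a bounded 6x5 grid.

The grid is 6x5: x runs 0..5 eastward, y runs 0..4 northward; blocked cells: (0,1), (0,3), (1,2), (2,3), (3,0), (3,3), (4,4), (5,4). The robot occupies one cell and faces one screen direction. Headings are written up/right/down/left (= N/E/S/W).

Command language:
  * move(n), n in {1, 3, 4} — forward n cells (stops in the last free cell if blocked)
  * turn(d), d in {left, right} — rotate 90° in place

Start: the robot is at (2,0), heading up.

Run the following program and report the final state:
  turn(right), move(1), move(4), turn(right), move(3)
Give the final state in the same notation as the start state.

begin: at (2,0), heading up
1. turn(right) → at (2,0), heading right
2. move(1) → at (2,0), heading right
3. move(4) → at (2,0), heading right
4. turn(right) → at (2,0), heading down
5. move(3) → at (2,0), heading down

at (2,0), heading down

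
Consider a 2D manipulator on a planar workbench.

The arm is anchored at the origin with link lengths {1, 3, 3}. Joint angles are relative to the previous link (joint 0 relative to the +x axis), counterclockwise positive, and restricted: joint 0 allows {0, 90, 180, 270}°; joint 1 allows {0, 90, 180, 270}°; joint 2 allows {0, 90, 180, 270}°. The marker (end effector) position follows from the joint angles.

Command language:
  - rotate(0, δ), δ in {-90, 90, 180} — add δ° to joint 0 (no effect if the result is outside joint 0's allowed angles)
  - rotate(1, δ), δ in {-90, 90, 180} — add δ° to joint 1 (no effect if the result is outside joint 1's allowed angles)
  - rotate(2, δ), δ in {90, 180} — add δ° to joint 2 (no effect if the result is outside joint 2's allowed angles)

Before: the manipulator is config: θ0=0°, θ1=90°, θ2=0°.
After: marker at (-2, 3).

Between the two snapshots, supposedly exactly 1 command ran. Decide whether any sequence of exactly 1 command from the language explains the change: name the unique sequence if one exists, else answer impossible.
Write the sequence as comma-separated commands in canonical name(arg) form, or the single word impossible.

rotate(2, 90)

begin: config: θ0=0°, θ1=90°, θ2=0°
step 1 (rotate(2, 90)): config: θ0=0°, θ1=90°, θ2=90°
all 8 alternatives checked — unique.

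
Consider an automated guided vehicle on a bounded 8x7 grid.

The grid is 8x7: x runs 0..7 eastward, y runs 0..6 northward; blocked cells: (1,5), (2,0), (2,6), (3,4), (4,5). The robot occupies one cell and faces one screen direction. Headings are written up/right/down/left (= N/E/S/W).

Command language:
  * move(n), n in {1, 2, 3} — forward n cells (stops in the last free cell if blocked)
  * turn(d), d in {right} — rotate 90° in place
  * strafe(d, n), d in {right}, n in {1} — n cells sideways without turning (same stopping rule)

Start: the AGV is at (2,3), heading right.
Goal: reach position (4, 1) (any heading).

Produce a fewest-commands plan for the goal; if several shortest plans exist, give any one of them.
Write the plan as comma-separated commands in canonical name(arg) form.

start: at (2,3), heading right
[1] after move(2): at (4,3), heading right
[2] after strafe(right, 1): at (4,2), heading right
[3] after strafe(right, 1): at (4,1), heading right
no 2-step plan works, so 3 is optimal.

move(2), strafe(right, 1), strafe(right, 1)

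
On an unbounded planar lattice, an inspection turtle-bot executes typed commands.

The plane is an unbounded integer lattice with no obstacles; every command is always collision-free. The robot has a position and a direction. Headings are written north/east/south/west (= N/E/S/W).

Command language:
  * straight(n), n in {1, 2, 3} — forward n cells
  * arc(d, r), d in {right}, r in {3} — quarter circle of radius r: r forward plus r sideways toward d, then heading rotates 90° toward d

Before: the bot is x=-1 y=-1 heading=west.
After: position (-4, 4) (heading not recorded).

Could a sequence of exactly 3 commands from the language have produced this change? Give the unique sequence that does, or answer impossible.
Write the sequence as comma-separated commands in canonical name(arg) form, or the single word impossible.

key: running straight(1) before arc(right, 3) would end elsewhere — order is forced
t0: x=-1 y=-1 heading=west
t=1 arc(right, 3) ⇒ x=-4 y=2 heading=north
t=2 straight(1) ⇒ x=-4 y=3 heading=north
t=3 straight(1) ⇒ x=-4 y=4 heading=north
all 64 alternatives checked — unique.

arc(right, 3), straight(1), straight(1)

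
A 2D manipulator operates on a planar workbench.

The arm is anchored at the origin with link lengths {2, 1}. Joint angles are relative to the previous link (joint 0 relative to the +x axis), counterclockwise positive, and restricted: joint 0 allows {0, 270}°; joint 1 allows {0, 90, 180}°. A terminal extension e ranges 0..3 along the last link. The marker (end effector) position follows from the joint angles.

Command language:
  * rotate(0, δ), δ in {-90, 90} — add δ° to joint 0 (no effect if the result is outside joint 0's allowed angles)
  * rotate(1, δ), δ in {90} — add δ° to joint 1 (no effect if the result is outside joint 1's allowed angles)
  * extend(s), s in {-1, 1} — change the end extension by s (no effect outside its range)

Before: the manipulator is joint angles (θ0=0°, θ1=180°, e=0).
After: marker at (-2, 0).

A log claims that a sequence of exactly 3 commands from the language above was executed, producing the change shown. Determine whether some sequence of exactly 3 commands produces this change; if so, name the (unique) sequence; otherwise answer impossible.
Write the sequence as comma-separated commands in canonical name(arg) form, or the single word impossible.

extend(1), extend(1), extend(1)

from: joint angles (θ0=0°, θ1=180°, e=0)
step 1 (extend(1)): joint angles (θ0=0°, θ1=180°, e=1)
step 2 (extend(1)): joint angles (θ0=0°, θ1=180°, e=2)
step 3 (extend(1)): joint angles (θ0=0°, θ1=180°, e=3)
no other 3-command option fits: unique.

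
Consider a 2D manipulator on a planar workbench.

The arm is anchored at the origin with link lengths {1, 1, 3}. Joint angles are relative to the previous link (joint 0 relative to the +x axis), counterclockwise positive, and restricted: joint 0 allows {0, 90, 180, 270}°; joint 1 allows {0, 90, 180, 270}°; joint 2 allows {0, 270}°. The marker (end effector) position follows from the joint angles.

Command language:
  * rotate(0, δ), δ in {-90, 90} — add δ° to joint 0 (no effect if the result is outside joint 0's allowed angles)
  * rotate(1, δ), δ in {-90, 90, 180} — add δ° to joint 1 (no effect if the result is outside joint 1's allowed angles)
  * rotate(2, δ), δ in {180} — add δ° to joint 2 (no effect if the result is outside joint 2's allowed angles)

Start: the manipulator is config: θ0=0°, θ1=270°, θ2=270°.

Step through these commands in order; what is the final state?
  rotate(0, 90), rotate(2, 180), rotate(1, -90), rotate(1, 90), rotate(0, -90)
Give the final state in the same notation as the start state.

t0: config: θ0=0°, θ1=270°, θ2=270°
1. rotate(0, 90) → config: θ0=90°, θ1=270°, θ2=270°
2. rotate(2, 180) → config: θ0=90°, θ1=270°, θ2=270°
3. rotate(1, -90) → config: θ0=90°, θ1=180°, θ2=270°
4. rotate(1, 90) → config: θ0=90°, θ1=270°, θ2=270°
5. rotate(0, -90) → config: θ0=0°, θ1=270°, θ2=270°

config: θ0=0°, θ1=270°, θ2=270°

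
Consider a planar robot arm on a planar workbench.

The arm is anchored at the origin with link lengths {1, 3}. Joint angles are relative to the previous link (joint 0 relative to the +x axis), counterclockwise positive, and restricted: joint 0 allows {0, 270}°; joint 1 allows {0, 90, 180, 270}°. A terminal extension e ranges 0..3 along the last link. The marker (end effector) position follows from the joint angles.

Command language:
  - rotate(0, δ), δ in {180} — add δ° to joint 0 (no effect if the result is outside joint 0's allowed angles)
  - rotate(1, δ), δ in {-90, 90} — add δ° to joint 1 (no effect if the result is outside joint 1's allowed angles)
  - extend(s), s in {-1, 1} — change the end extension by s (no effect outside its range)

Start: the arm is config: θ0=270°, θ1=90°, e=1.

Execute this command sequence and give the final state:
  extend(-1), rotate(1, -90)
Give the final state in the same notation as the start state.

config: θ0=270°, θ1=0°, e=0

t0: config: θ0=270°, θ1=90°, e=1
1. extend(-1) → config: θ0=270°, θ1=90°, e=0
2. rotate(1, -90) → config: θ0=270°, θ1=0°, e=0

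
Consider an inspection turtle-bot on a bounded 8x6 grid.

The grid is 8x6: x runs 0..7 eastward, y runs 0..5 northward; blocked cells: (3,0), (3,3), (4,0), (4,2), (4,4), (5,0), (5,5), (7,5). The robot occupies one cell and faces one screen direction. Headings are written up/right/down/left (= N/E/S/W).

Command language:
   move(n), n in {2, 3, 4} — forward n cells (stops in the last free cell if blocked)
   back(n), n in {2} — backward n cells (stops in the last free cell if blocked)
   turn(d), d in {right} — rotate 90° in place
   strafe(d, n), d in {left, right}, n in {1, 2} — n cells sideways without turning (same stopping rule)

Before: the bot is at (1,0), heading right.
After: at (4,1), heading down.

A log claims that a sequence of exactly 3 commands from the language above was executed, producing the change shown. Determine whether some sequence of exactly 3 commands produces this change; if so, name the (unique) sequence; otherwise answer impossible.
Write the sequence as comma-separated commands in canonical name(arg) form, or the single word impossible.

key: order matters: swapping strafe(left, 1) and turn(right) lands elsewhere
t0: at (1,0), heading right
t=1 strafe(left, 1) ⇒ at (1,1), heading right
t=2 move(3) ⇒ at (4,1), heading right
t=3 turn(right) ⇒ at (4,1), heading down
no rival 3-sequence matches.

strafe(left, 1), move(3), turn(right)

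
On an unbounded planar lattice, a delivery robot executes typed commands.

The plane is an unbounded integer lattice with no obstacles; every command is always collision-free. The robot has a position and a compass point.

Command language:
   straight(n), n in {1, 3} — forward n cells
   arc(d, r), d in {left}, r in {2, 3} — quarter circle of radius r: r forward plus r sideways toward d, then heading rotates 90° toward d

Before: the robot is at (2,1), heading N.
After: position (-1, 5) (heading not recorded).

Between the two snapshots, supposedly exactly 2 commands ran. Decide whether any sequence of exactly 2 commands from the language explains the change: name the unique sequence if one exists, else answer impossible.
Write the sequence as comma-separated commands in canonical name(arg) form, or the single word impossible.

straight(1), arc(left, 3)

key: order matters: swapping straight(1) and arc(left, 3) lands elsewhere
from: at (2,1), heading N
t=1 straight(1) ⇒ at (2,2), heading N
t=2 arc(left, 3) ⇒ at (-1,5), heading W
no other 2-command option fits: unique.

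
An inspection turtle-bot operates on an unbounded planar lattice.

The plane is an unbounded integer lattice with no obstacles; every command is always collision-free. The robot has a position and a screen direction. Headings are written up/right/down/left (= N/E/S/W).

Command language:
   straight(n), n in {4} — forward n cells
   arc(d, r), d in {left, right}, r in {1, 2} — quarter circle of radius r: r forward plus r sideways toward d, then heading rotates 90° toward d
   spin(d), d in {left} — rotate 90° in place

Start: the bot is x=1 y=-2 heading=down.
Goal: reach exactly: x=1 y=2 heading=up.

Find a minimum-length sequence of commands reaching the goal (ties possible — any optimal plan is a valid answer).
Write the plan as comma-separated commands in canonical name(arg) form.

spin(left), spin(left), straight(4)

from: x=1 y=-2 heading=down
[1] after spin(left): x=1 y=-2 heading=right
[2] after spin(left): x=1 y=-2 heading=up
[3] after straight(4): x=1 y=2 heading=up
shorter routes all fall short; 3 is best.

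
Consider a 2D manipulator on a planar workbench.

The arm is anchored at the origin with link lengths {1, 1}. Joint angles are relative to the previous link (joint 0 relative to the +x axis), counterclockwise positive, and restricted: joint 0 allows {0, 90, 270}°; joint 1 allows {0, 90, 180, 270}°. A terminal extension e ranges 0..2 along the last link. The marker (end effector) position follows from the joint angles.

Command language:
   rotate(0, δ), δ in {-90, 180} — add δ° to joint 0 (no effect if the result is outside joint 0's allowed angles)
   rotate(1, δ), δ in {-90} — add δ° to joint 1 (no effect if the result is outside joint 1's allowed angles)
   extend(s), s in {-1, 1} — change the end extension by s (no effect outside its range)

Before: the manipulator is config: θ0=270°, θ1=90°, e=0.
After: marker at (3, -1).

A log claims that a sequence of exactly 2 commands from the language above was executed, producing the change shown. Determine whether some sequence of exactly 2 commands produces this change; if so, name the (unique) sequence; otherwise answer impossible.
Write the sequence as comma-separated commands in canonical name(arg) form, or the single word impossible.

extend(1), extend(1)

begin: config: θ0=270°, θ1=90°, e=0
[1] after extend(1): config: θ0=270°, θ1=90°, e=1
[2] after extend(1): config: θ0=270°, θ1=90°, e=2
no rival 2-sequence matches.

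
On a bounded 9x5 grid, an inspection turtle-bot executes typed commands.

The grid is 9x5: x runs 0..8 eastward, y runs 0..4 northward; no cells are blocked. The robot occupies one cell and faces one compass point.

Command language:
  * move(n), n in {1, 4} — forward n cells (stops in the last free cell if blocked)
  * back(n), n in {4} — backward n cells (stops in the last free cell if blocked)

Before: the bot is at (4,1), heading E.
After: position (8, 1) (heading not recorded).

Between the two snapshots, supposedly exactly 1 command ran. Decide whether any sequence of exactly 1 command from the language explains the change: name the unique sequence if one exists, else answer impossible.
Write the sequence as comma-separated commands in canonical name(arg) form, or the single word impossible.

start: at (4,1), heading E
[1] after move(4): at (8,1), heading E
uniquely the one of 3 1-step routes that fits.

move(4)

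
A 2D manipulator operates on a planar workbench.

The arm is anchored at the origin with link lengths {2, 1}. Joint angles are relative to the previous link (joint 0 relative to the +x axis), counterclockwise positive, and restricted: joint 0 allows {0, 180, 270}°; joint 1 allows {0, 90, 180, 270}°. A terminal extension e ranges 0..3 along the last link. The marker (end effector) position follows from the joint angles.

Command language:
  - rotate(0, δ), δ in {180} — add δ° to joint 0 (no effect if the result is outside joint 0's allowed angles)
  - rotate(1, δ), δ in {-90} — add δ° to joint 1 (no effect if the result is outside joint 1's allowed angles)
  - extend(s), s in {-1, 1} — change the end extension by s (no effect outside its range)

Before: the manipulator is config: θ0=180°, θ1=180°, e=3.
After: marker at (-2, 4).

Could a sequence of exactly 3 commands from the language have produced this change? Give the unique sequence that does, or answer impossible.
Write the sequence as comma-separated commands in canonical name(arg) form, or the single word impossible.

rotate(1, -90), rotate(1, -90), rotate(1, -90)

start: config: θ0=180°, θ1=180°, e=3
t=1 rotate(1, -90) ⇒ config: θ0=180°, θ1=90°, e=3
t=2 rotate(1, -90) ⇒ config: θ0=180°, θ1=0°, e=3
t=3 rotate(1, -90) ⇒ config: θ0=180°, θ1=270°, e=3
uniquely the one of 64 3-step routes that fits.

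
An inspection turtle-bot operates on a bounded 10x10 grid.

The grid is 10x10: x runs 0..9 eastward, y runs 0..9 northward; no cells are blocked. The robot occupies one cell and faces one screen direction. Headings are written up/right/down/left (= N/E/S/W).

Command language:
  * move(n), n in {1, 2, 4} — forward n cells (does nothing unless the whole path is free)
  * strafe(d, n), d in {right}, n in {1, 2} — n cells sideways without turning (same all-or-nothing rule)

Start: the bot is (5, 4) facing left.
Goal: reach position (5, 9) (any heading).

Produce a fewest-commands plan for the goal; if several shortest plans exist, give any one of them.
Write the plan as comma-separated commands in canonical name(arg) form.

t0: (5, 4) facing left
step 1 (strafe(right, 1)): (5, 5) facing left
step 2 (strafe(right, 2)): (5, 7) facing left
step 3 (strafe(right, 2)): (5, 9) facing left
shorter routes all fall short; 3 is best.

strafe(right, 1), strafe(right, 2), strafe(right, 2)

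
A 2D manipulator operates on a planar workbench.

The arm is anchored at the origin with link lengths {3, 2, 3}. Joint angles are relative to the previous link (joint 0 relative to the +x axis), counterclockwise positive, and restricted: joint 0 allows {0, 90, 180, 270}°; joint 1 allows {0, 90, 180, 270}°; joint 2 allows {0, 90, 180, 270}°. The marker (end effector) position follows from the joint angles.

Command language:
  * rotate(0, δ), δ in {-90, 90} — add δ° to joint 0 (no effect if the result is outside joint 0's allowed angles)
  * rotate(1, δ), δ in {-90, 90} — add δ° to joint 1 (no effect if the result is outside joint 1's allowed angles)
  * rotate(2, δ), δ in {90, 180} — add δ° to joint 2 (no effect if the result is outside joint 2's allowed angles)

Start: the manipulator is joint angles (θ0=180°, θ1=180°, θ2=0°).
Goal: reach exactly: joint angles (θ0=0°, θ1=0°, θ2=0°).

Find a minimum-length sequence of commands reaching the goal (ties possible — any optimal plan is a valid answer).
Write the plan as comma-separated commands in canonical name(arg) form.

initial: joint angles (θ0=180°, θ1=180°, θ2=0°)
step 1 (rotate(1, -90)): joint angles (θ0=180°, θ1=90°, θ2=0°)
step 2 (rotate(1, -90)): joint angles (θ0=180°, θ1=0°, θ2=0°)
step 3 (rotate(0, 90)): joint angles (θ0=270°, θ1=0°, θ2=0°)
step 4 (rotate(0, 90)): joint angles (θ0=0°, θ1=0°, θ2=0°)
shorter routes all fall short; 4 is best.

rotate(1, -90), rotate(1, -90), rotate(0, 90), rotate(0, 90)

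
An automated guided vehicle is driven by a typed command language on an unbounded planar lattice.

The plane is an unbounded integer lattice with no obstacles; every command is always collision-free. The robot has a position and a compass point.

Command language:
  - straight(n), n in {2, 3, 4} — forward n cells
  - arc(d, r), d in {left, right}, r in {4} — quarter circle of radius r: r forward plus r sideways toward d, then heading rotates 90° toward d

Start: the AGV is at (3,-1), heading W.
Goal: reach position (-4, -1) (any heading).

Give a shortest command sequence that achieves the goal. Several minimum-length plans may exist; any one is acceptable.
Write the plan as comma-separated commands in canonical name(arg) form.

begin: at (3,-1), heading W
[1] after straight(4): at (-1,-1), heading W
[2] after straight(3): at (-4,-1), heading W
nothing shorter than 2 reaches the goal.

straight(4), straight(3)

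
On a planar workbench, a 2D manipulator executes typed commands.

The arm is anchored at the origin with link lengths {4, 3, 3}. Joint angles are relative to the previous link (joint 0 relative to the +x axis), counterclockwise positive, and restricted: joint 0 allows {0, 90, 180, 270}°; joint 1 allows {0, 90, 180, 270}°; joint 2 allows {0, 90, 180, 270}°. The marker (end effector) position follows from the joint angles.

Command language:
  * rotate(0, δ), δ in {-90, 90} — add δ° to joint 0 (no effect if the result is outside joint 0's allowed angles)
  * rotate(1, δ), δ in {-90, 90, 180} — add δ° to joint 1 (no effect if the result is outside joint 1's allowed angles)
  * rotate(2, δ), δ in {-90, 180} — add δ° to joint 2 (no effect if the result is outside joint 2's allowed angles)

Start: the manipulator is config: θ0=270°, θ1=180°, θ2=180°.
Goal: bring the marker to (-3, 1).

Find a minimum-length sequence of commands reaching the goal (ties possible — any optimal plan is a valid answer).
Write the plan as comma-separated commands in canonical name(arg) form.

t0: config: θ0=270°, θ1=180°, θ2=180°
1. rotate(2, -90) → config: θ0=270°, θ1=180°, θ2=90°
2. rotate(2, 180) → config: θ0=270°, θ1=180°, θ2=270°
3. rotate(0, 90) → config: θ0=0°, θ1=180°, θ2=270°
4. rotate(0, 90) → config: θ0=90°, θ1=180°, θ2=270°
shorter routes all fall short; 4 is best.

rotate(2, -90), rotate(2, 180), rotate(0, 90), rotate(0, 90)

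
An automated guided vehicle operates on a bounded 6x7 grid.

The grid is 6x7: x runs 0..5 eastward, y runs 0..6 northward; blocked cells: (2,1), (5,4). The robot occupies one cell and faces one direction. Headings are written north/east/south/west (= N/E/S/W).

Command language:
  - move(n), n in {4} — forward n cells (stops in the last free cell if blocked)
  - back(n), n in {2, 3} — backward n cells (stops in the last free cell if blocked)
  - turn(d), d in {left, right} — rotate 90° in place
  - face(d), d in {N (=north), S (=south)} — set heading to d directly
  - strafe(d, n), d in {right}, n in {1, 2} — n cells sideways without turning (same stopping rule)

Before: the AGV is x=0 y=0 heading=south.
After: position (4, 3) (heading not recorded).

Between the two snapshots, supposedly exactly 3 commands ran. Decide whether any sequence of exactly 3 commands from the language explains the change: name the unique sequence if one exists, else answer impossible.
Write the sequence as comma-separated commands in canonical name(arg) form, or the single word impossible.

key: order matters: swapping back(3) and move(4) lands elsewhere
t0: x=0 y=0 heading=south
1. back(3) → x=0 y=3 heading=south
2. turn(left) → x=0 y=3 heading=east
3. move(4) → x=4 y=3 heading=east
no rival 3-sequence matches.

back(3), turn(left), move(4)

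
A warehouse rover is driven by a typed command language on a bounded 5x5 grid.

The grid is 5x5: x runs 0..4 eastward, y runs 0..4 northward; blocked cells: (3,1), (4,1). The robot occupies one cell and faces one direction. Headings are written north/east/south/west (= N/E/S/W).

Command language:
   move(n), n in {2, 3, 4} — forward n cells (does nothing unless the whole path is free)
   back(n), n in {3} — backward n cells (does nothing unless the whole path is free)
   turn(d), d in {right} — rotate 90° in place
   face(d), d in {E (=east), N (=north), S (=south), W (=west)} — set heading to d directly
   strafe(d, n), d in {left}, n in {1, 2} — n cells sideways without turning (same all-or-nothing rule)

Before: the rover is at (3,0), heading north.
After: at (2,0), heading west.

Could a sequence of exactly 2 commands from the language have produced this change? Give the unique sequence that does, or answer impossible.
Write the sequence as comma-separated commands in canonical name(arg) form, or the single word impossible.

key: cell and facing (now W) both changed — the 2 commands mix motion and turning
start: at (3,0), heading north
step 1 (strafe(left, 1)): at (2,0), heading north
step 2 (face(W)): at (2,0), heading west
uniquely the one of 121 2-step routes that fits.

strafe(left, 1), face(W)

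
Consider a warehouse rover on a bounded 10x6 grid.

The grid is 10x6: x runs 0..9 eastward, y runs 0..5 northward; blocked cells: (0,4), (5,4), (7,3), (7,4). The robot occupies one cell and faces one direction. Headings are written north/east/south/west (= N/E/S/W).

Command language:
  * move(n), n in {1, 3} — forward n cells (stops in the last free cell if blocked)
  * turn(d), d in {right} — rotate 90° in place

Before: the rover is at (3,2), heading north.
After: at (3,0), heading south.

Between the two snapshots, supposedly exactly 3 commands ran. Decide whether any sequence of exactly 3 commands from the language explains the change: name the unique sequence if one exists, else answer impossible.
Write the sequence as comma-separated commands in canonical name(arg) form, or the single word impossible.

turn(right), turn(right), move(3)

key: running move(3) before turn(right) would end elsewhere — order is forced
initial: at (3,2), heading north
1. turn(right) → at (3,2), heading east
2. turn(right) → at (3,2), heading south
3. move(3) → at (3,0), heading south
all 27 alternatives checked — unique.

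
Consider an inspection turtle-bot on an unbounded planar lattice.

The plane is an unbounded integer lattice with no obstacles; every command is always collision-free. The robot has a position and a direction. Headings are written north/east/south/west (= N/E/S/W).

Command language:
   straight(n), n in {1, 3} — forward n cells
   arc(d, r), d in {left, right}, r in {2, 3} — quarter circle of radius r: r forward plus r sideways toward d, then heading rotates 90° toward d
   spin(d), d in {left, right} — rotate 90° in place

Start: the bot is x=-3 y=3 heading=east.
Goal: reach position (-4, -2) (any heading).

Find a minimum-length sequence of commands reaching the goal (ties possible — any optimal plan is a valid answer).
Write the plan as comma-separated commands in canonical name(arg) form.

start: x=-3 y=3 heading=east
step 1 (arc(right, 2)): x=-1 y=1 heading=south
step 2 (arc(right, 3)): x=-4 y=-2 heading=west
nothing shorter than 2 reaches the goal.

arc(right, 2), arc(right, 3)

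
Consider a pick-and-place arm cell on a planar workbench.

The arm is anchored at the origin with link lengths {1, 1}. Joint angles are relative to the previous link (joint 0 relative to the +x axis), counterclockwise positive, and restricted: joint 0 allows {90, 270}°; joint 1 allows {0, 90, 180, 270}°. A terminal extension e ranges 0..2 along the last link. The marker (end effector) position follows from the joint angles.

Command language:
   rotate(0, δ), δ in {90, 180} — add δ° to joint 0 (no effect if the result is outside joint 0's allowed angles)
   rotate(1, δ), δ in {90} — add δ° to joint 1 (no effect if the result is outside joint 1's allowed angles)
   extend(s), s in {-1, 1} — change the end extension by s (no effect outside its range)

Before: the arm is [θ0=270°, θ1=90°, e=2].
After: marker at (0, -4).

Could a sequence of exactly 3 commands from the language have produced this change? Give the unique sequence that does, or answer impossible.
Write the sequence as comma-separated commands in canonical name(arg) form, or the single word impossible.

t0: [θ0=270°, θ1=90°, e=2]
t=1 rotate(1, 90) ⇒ [θ0=270°, θ1=180°, e=2]
t=2 rotate(1, 90) ⇒ [θ0=270°, θ1=270°, e=2]
t=3 rotate(1, 90) ⇒ [θ0=270°, θ1=0°, e=2]
no rival 3-sequence matches.

rotate(1, 90), rotate(1, 90), rotate(1, 90)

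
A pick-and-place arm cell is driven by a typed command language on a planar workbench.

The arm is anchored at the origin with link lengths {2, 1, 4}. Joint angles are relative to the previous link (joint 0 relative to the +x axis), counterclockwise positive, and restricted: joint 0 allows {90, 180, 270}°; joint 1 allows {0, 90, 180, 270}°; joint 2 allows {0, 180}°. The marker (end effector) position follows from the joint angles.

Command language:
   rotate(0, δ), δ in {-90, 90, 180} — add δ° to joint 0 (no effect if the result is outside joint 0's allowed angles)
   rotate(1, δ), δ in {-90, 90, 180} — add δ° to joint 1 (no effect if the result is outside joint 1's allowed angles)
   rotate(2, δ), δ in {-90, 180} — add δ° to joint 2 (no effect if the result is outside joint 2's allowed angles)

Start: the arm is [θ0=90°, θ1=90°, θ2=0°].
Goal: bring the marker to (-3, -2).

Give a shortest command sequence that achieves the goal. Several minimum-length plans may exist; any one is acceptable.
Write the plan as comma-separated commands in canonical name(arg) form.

rotate(2, 180), rotate(0, 180)

from: [θ0=90°, θ1=90°, θ2=0°]
t=1 rotate(2, 180) ⇒ [θ0=90°, θ1=90°, θ2=180°]
t=2 rotate(0, 180) ⇒ [θ0=270°, θ1=90°, θ2=180°]
no 1-step plan works, so 2 is optimal.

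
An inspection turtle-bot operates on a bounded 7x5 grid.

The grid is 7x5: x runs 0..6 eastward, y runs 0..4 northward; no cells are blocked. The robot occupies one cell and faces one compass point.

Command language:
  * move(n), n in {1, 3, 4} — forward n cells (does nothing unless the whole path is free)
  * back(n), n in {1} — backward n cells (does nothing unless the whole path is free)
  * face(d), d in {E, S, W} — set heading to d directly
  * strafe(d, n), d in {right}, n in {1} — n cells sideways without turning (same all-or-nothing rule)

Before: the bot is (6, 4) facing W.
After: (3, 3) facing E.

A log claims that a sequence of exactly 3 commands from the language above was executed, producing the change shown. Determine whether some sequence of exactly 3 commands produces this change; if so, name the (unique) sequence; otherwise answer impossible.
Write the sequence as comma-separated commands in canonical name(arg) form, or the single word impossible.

key: order matters: swapping move(3) and strafe(right, 1) lands elsewhere
start: (6, 4) facing W
step 1 (move(3)): (3, 4) facing W
step 2 (face(E)): (3, 4) facing E
step 3 (strafe(right, 1)): (3, 3) facing E
uniquely the one of 512 3-step routes that fits.

move(3), face(E), strafe(right, 1)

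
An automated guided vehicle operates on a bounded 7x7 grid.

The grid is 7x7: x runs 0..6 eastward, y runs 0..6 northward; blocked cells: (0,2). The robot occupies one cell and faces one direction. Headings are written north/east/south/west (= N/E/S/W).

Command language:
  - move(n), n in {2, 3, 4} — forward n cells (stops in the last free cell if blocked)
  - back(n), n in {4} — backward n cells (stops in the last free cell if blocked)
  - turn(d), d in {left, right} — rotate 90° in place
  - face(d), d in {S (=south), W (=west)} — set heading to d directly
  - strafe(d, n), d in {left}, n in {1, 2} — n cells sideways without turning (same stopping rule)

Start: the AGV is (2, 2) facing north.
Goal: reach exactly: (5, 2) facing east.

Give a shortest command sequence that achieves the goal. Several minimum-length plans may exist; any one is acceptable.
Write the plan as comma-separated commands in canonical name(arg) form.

begin: (2, 2) facing north
step 1 (turn(right)): (2, 2) facing east
step 2 (move(3)): (5, 2) facing east
shorter routes all fall short; 2 is best.

turn(right), move(3)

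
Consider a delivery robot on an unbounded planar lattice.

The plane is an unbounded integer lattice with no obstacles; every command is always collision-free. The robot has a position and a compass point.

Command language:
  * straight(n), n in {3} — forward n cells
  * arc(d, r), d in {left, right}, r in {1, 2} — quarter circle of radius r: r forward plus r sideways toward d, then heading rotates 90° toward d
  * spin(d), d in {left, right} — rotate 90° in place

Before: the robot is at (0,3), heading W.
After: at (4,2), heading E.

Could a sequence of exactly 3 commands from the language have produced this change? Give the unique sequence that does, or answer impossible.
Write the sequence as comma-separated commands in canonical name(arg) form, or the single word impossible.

key: cell and facing (now E) both changed — the 3 commands mix motion and turning
begin: at (0,3), heading W
t=1 spin(left) ⇒ at (0,3), heading S
t=2 arc(left, 1) ⇒ at (1,2), heading E
t=3 straight(3) ⇒ at (4,2), heading E
no rival 3-sequence matches.

spin(left), arc(left, 1), straight(3)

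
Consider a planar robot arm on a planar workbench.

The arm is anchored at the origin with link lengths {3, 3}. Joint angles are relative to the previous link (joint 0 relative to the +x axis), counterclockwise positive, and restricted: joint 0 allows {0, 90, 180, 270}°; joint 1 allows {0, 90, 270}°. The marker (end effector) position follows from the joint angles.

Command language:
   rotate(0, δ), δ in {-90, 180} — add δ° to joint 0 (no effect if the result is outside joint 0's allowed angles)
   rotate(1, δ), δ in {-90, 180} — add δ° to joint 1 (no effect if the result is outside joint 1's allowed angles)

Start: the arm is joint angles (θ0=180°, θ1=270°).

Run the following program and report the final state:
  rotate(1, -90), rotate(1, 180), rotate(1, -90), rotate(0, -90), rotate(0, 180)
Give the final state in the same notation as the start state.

joint angles (θ0=270°, θ1=0°)

from: joint angles (θ0=180°, θ1=270°)
[1] after rotate(1, -90): joint angles (θ0=180°, θ1=270°)
[2] after rotate(1, 180): joint angles (θ0=180°, θ1=90°)
[3] after rotate(1, -90): joint angles (θ0=180°, θ1=0°)
[4] after rotate(0, -90): joint angles (θ0=90°, θ1=0°)
[5] after rotate(0, 180): joint angles (θ0=270°, θ1=0°)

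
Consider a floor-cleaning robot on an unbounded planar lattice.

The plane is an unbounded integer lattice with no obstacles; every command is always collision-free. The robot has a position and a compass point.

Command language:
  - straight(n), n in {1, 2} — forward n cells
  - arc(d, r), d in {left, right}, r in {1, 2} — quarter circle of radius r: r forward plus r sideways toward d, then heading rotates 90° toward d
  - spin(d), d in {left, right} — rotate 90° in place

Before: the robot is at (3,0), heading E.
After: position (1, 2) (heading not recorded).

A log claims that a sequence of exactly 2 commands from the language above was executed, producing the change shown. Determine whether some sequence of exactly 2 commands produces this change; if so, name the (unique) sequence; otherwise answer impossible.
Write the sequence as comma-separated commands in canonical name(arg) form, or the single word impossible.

spin(left), arc(left, 2)

key: running arc(left, 2) before spin(left) would end elsewhere — order is forced
from: at (3,0), heading E
t=1 spin(left) ⇒ at (3,0), heading N
t=2 arc(left, 2) ⇒ at (1,2), heading W
no rival 2-sequence matches.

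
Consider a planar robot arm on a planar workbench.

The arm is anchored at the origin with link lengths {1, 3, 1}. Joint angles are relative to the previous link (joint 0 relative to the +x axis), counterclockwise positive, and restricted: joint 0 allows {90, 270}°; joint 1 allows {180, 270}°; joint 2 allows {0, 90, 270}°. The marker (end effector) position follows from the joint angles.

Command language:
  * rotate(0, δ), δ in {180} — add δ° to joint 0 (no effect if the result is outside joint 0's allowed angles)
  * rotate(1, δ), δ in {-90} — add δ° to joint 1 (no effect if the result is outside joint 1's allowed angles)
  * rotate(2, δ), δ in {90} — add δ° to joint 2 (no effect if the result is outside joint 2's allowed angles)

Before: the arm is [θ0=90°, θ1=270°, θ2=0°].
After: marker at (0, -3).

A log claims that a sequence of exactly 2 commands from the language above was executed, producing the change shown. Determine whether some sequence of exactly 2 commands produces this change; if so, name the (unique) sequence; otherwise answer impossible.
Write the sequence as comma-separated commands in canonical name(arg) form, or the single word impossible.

initial: [θ0=90°, θ1=270°, θ2=0°]
t=1 rotate(1, -90) ⇒ [θ0=90°, θ1=180°, θ2=0°]
t=2 rotate(1, -90) ⇒ [θ0=90°, θ1=180°, θ2=0°]
no other 2-command option fits: unique.

rotate(1, -90), rotate(1, -90)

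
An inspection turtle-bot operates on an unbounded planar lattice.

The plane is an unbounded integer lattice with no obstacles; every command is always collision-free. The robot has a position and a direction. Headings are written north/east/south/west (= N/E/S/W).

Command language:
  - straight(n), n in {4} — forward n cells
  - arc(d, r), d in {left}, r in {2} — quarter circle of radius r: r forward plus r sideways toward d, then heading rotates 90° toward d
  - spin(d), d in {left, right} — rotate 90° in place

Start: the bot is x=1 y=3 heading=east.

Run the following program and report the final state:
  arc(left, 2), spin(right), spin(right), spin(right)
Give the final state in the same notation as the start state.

from: x=1 y=3 heading=east
1. arc(left, 2) → x=3 y=5 heading=north
2. spin(right) → x=3 y=5 heading=east
3. spin(right) → x=3 y=5 heading=south
4. spin(right) → x=3 y=5 heading=west

x=3 y=5 heading=west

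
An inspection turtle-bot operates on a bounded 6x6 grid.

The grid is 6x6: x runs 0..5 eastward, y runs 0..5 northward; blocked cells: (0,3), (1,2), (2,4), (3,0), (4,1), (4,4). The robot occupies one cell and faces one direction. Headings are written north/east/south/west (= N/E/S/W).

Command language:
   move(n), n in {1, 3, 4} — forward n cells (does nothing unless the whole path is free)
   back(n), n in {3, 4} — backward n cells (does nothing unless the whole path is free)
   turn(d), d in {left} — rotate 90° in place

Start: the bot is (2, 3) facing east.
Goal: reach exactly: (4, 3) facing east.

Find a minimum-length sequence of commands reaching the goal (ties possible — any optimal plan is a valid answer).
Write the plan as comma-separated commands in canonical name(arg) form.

move(1), move(1)

from: (2, 3) facing east
t=1 move(1) ⇒ (3, 3) facing east
t=2 move(1) ⇒ (4, 3) facing east
minimal: 2 command(s), checked below 2.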